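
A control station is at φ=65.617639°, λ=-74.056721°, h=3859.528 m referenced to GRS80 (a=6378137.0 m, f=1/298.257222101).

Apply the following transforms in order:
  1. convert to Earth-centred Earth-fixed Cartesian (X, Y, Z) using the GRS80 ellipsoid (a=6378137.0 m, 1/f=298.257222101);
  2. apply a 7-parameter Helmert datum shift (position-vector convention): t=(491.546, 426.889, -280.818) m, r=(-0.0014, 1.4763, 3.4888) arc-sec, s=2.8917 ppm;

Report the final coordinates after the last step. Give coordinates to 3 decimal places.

start: φ=65.617639°, λ=-74.056721°, h=3859.528 m
→ ECEF (a=6378137.000, f=1/298.257222101): X=725714.8439, Y=-2540357.2707, Z=5789991.7984
→ Helmert 7p (PV): X=726292.8975, Y=-2539925.4135, Z=5789722.5464

X=726292.898 m, Y=-2539925.413 m, Z=5789722.546 m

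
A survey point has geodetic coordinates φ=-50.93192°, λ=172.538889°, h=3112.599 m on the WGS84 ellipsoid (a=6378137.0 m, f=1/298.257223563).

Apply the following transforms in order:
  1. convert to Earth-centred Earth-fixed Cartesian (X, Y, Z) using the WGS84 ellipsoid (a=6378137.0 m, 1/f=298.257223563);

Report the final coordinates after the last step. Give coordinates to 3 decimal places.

X=-3995755.382 m, Y=523292.332 m, Z=-4931191.431 m

start: φ=-50.931920°, λ=172.538889°, h=3112.599 m
→ ECEF (a=6378137.000, f=1/298.257223563): X=-3995755.3815, Y=523292.3316, Z=-4931191.4311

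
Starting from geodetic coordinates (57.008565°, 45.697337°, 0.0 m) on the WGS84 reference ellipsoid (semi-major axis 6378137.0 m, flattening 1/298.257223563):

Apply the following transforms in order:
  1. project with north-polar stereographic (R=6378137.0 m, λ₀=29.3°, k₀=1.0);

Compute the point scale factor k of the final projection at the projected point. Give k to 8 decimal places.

start: φ=57.008565°, λ=45.697337°, h=0.000 m
→ into stereo (λ₀=29.3°): φ=57.00856500°, λ−λ₀=16.39733700°
scale k = 1.08769428

1.08769428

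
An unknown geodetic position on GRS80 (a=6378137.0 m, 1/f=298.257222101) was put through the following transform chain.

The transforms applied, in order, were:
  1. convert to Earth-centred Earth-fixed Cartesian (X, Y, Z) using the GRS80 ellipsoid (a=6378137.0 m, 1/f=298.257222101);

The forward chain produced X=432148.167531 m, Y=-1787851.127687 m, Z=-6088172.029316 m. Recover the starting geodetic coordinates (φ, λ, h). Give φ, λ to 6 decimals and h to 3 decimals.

start: X=432148.1675, Y=-1787851.1277, Z=-6088172.0293 m
→ geod (Bowring, a=6378137.000): φ=-73.29578500°, λ=-76.41146100°, h=1420.3160 m

φ=-73.295785°, λ=-76.411461°, h=1420.316 m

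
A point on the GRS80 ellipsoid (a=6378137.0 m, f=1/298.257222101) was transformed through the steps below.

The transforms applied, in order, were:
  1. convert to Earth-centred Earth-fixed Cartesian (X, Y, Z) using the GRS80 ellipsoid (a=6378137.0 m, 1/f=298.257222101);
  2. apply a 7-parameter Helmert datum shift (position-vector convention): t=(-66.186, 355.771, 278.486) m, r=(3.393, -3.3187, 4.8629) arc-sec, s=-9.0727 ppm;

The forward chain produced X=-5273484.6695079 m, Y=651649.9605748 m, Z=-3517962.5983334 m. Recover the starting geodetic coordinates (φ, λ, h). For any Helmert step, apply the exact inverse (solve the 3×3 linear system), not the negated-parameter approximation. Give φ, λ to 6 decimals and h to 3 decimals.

start: X=-5273484.6695, Y=651649.9606, Z=-3517962.5983 m
→ Helmert⁻¹: X=-5273507.5776, Y=651366.5534, Z=-3518198.8712
→ geod (Bowring, a=6378137.000): φ=-33.68646200°, λ=172.95867500°, h=1148.8820 m

φ=-33.686462°, λ=172.958675°, h=1148.882 m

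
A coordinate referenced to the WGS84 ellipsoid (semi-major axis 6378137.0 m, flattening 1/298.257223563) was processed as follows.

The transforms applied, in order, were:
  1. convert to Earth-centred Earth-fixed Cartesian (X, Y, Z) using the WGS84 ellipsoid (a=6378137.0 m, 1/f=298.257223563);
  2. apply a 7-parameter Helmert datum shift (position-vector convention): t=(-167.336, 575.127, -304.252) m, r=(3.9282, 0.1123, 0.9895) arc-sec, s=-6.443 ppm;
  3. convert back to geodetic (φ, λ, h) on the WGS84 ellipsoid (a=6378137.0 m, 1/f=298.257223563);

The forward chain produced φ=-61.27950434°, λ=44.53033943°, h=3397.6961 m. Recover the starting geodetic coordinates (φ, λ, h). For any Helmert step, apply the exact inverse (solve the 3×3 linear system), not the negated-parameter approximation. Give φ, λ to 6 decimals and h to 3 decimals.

φ=-61.281166°, λ=44.518786°, h=3035.647 m

start: φ=-61.279504°, λ=44.530339°, h=3397.696 m
→ ECEF (a=6378137.000, f=1/298.257223563): X=2191736.8465, Y=2156096.3239, Z=-5573355.4679
→ Helmert⁻¹: X=2191931.6793, Y=2155418.4327, Z=-5573126.9787
→ geod (Bowring, a=6378137.000): φ=-61.28116600°, λ=44.51878600°, h=3035.6470 m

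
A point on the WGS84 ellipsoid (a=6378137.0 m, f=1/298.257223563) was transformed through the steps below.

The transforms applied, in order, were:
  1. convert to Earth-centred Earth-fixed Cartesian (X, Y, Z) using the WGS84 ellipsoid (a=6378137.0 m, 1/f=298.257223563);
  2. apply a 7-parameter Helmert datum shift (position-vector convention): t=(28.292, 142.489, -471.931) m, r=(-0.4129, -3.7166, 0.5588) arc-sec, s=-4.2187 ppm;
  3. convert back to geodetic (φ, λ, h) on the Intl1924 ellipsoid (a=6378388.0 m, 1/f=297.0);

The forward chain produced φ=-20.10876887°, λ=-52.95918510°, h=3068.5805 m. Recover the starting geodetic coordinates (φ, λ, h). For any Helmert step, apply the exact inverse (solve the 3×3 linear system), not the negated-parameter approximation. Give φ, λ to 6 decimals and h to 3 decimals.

φ=-20.104653°, λ=-52.960651°, h=3264.465 m

start: φ=-20.108769°, λ=-52.959185°, h=3068.581 m
→ ECEF (a=6378388.000, f=1/297.0): X=3611191.1614, Y=-4785116.5858, Z=-2180090.2731
→ Helmert⁻¹: X=3611125.8648, Y=-4785284.6822, Z=-2179702.1838
→ geod (Bowring, a=6378137.000): φ=-20.10465300°, λ=-52.96065100°, h=3264.4650 m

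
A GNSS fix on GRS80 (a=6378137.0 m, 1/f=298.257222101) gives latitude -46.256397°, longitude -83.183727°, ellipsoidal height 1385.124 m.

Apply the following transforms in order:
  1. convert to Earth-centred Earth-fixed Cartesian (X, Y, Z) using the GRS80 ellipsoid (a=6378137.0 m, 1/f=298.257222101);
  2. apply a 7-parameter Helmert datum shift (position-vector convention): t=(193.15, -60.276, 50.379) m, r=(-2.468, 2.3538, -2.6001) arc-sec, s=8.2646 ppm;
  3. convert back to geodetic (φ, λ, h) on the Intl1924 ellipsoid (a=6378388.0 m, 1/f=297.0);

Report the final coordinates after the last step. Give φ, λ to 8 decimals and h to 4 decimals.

start: φ=-46.256397°, λ=-83.183727°, h=1385.124 m
→ ECEF (a=6378137.000, f=1/298.257222101): X=524441.6423, Y=-4387500.4542, Z=-4585999.6955
→ Helmert 7p (PV): X=524531.4851, Y=-4387658.4750, Z=-4585940.7050
→ geod (Bowring, a=6378388.000): φ=-46.25576243°, λ=-83.18281350°, h=1254.9792 m

φ=-46.25576243°, λ=-83.18281350°, h=1254.9792 m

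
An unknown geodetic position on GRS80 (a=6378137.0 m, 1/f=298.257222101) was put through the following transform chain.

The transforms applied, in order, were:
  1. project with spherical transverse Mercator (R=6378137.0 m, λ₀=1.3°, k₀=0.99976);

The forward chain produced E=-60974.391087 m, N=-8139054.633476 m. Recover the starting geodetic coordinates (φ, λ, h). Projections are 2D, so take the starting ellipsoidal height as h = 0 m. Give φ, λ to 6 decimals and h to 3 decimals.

φ=-73.123287°, λ=-0.587465°, h=0.000 m

start: E=-60974.3911, N=-8139054.6335 m
→ tm⁻¹: φ=-73.12328700°, λ=-0.58746500°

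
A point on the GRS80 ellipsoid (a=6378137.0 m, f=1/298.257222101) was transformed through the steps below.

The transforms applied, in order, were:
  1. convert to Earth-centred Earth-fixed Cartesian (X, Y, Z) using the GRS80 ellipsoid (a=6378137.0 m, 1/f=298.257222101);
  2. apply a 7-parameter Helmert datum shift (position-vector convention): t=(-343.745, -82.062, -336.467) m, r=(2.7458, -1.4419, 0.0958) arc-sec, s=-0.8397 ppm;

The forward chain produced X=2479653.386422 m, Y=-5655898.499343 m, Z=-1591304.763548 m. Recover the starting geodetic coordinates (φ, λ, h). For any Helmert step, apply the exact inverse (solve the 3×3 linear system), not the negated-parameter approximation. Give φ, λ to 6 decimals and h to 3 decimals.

φ=-14.539091°, λ=-66.323415°, h=495.306 m

start: X=2479653.3864, Y=-5655898.4993, Z=-1591304.7635 m
→ Helmert⁻¹: X=2479985.4657, Y=-5655843.5166, Z=-1590911.6782
→ geod (Bowring, a=6378137.000): φ=-14.53909100°, λ=-66.32341500°, h=495.3060 m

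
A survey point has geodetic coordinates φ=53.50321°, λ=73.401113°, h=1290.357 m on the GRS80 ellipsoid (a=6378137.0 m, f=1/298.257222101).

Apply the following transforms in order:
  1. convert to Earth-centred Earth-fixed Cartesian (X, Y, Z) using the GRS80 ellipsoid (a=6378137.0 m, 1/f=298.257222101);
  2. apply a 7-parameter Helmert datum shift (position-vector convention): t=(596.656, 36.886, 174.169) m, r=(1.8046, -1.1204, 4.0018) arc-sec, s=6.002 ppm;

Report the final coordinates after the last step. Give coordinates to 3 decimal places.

X=1086785.113 m, Y=3644148.773 m, Z=5105329.853 m

start: φ=53.503210°, λ=73.401113°, h=1290.357 m
→ ECEF (a=6378137.000, f=1/298.257222101): X=1086280.3683, Y=3644113.6039, Z=5105087.2604
→ Helmert 7p (PV): X=1086785.1131, Y=3644148.7728, Z=5105329.8530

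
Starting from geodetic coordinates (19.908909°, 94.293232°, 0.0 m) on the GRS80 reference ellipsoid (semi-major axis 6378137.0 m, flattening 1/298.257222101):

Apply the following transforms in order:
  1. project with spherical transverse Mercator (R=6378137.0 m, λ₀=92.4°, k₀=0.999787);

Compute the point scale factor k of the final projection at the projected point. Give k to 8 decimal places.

start: φ=19.908909°, λ=94.293232°, h=0.000 m
→ into tm (λ₀=92.4°): φ=19.90890900°, λ−λ₀=1.89323200°
scale k = 1.00026969

1.00026969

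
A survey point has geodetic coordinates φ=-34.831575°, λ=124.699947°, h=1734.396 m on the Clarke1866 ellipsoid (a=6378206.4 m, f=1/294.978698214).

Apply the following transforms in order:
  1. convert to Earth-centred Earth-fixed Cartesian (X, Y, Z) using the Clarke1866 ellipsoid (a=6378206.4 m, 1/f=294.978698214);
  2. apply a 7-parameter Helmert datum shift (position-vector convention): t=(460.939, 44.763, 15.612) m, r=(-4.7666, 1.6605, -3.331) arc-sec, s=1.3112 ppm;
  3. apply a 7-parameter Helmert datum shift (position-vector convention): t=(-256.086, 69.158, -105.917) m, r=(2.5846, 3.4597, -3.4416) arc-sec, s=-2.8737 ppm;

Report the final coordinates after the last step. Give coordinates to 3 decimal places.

start: φ=-34.831575°, λ=124.699947°, h=1734.396 m
→ ECEF (a=6378206.400, f=1/294.978698214): X=-2984538.3426, Y=4310229.2673, Z=-3623348.5371
→ Helmert 7p (PV): X=-2984040.8795, Y=4310244.1472, Z=-3623413.2553
→ Helmert 7p (PV): X=-2984277.2483, Y=4310396.1115, Z=-3623404.6989

X=-2984277.248 m, Y=4310396.111 m, Z=-3623404.699 m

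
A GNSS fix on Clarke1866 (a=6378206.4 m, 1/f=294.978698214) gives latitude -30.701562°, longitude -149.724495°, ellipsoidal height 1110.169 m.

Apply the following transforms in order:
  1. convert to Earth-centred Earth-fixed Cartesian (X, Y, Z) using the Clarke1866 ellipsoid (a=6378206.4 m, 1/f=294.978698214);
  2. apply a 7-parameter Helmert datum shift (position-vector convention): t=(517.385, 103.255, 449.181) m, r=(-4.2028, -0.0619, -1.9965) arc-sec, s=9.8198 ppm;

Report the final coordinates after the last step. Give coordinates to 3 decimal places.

X=-4740802.542 m, Y=-2767786.940 m, Z=-3237407.238 m

start: φ=-30.701562°, λ=-149.724495°, h=1110.169 m
→ ECEF (a=6378206.400, f=1/294.978698214): X=-4741247.5492, Y=-2767842.9328, Z=-3237879.5987
→ Helmert 7p (PV): X=-4740802.5417, Y=-2767786.9399, Z=-3237407.2384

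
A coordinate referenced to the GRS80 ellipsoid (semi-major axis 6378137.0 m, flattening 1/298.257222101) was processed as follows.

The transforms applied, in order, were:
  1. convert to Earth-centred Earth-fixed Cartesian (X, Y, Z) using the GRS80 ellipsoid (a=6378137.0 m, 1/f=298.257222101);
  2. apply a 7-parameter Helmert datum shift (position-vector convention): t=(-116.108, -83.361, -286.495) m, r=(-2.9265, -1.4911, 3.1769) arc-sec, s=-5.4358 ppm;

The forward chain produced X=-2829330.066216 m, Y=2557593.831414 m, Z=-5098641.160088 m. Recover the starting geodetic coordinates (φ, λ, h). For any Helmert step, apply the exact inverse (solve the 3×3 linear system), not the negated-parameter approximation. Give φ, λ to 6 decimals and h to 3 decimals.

start: X=-2829330.0662, Y=2557593.8314, Z=-5098641.1601 m
→ Helmert⁻¹: X=-2829226.7980, Y=2557807.0068, Z=-5098325.6359
→ geod (Bowring, a=6378137.000): φ=-53.38430500°, λ=137.88434600°, h=2688.2020 m

φ=-53.384305°, λ=137.884346°, h=2688.202 m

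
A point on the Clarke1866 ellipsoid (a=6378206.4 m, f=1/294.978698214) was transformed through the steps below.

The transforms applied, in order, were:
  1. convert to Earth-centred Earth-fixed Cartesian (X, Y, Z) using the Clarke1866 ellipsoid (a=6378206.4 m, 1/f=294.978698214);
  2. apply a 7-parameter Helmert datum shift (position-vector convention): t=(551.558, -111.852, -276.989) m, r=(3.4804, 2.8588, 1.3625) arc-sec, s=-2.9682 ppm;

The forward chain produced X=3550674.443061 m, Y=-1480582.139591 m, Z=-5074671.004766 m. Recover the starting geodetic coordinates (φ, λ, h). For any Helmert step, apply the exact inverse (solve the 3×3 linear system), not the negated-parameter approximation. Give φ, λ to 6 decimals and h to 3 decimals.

φ=-53.023425°, λ=-22.638238°, h=3037.140 m

start: X=3550674.4431, Y=-1480582.1396, Z=-5074671.0048 m
→ Helmert⁻¹: X=3550193.9720, Y=-1480583.7546, Z=-5074334.8899
→ geod (Bowring, a=6378206.400): φ=-53.02342500°, λ=-22.63823800°, h=3037.1400 m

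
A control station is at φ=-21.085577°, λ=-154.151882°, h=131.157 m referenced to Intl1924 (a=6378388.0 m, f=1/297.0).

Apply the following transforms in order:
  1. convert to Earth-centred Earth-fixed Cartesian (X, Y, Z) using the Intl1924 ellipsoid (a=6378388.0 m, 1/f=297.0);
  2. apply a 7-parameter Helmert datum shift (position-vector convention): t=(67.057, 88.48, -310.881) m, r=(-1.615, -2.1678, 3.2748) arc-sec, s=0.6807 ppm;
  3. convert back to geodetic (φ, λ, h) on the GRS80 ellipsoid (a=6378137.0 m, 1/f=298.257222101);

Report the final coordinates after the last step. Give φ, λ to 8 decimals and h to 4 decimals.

start: φ=-21.085577°, λ=-154.151882°, h=131.157 m
→ ECEF (a=6378388.000, f=1/297.0): X=-5358347.3993, Y=-2595880.2620, Z=-2280314.1943
→ Helmert 7p (PV): X=-5358218.8101, Y=-2595896.4761, Z=-2280662.6176
→ geod (Bowring, a=6378137.000): φ=-21.08831348°, λ=-154.15120207°, h=394.3429 m

φ=-21.08831348°, λ=-154.15120207°, h=394.3429 m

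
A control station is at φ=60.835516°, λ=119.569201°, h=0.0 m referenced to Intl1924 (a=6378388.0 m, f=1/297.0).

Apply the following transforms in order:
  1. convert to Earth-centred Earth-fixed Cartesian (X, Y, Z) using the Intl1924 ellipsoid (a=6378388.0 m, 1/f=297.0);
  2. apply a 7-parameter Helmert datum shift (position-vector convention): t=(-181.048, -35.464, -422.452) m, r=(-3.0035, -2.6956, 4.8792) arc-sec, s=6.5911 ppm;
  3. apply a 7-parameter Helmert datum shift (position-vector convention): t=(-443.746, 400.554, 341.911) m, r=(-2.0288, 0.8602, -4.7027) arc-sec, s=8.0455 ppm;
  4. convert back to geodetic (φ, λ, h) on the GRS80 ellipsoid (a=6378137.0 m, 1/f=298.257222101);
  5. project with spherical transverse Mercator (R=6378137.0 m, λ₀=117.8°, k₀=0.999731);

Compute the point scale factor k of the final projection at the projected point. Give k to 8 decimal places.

start: φ=60.835516°, λ=119.569201°, h=0.000 m
→ ECEF (a=6378388.000, f=1/297.0): X=-1537816.1980, Y=2710437.4574, Z=5546554.4099
→ Helmert 7p (PV): X=-1538143.9842, Y=2710464.2468, Z=5546108.9506
→ Helmert 7p (PV): X=-1538515.1786, Y=2710976.2282, Z=5546475.2374
→ geod (Bowring, a=6378137.000): φ=60.82809562°, λ=119.57548870°, h=508.7613 m
→ into tm (λ₀=117.8°): φ=60.82809562°, λ−λ₀=1.77548870°
scale k = 0.99984503

0.99984503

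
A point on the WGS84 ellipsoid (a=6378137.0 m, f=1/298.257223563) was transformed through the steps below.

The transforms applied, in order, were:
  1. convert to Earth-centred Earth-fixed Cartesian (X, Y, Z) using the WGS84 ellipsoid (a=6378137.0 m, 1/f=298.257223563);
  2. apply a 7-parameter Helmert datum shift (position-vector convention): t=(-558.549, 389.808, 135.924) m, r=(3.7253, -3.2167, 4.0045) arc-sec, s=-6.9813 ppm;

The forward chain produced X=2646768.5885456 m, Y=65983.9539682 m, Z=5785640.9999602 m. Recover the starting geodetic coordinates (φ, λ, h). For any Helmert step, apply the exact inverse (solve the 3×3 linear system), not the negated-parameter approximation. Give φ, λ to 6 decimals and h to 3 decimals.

φ=65.549849°, λ=1.420455°, h=2362.868 m

start: X=2646768.5885, Y=65983.9540, Z=5785641.0000 m
→ Helmert⁻¹: X=2647437.1189, Y=65647.6962, Z=5785502.9942
→ geod (Bowring, a=6378137.000): φ=65.54984900°, λ=1.42045500°, h=2362.8680 m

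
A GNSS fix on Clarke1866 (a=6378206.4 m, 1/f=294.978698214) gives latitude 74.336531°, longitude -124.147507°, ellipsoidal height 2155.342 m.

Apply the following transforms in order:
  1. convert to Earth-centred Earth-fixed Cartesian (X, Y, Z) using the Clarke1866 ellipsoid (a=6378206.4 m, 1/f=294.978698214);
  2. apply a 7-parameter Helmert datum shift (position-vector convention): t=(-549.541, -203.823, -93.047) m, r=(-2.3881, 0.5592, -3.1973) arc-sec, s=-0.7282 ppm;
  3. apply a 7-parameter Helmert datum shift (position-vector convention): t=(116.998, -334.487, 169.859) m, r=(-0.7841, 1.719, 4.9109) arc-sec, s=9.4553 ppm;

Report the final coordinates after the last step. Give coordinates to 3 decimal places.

start: φ=74.336531°, λ=-124.147507°, h=2155.342 m
→ ECEF (a=6378206.400, f=1/294.978698214): X=-969993.1718, Y=-1430118.2528, Z=6121081.9108
→ Helmert 7p (PV): X=-970547.5799, Y=-1430235.1298, Z=6121003.5938
→ Helmert 7p (PV): X=-970354.6937, Y=-1430582.9791, Z=6121244.8543

X=-970354.694 m, Y=-1430582.979 m, Z=6121244.854 m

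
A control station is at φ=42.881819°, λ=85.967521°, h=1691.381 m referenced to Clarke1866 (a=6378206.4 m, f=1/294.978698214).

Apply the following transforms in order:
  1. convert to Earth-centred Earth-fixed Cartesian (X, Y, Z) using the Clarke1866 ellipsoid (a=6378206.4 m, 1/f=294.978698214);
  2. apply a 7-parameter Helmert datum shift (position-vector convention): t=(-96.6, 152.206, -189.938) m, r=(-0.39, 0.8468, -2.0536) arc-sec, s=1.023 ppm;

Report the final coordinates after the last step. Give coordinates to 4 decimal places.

X=329234.1975 m, Y=4670838.5625 m, Z=4318644.4931 m

start: φ=42.881819°, λ=85.967521°, h=1691.381 m
→ ECEF (a=6378206.400, f=1/294.978698214): X=329266.2281, Y=4670676.6906, Z=4318840.1959
→ Helmert 7p (PV): X=329234.1975, Y=4670838.5625, Z=4318644.4931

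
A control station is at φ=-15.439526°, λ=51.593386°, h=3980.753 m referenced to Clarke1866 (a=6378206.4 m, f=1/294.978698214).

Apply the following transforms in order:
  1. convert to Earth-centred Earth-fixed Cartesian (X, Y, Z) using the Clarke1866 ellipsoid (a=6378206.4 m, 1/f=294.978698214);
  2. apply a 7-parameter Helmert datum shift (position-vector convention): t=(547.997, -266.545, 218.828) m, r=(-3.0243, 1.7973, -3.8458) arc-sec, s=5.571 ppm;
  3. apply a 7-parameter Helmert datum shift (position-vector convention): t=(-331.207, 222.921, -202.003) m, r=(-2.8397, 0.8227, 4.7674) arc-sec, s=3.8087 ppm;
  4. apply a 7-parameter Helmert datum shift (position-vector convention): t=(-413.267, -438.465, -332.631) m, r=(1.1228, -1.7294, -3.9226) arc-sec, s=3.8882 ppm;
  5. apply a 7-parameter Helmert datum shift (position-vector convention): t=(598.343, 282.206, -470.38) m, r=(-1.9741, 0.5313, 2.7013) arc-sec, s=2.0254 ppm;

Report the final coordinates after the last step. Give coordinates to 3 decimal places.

X=3823146.988 m, Y=4821705.854 m, Z=-1688979.898 m

start: φ=-15.439526°, λ=51.593386°, h=3980.753 m
→ ECEF (a=6378206.400, f=1/294.978698214): X=3822691.2729, Y=4821892.4987, Z=-1687984.5671
→ Helmert 7p (PV): X=3823335.7622, Y=4821556.7924, Z=-1687879.1524
→ Helmert 7p (PV): X=3822900.9438, Y=4821863.2089, Z=-1688169.2135
→ Helmert 7p (PV): X=3822608.3945, Y=4821379.9803, Z=-1688450.1079
→ Helmert 7p (PV): X=3823146.9884, Y=4821705.8538, Z=-1688979.8981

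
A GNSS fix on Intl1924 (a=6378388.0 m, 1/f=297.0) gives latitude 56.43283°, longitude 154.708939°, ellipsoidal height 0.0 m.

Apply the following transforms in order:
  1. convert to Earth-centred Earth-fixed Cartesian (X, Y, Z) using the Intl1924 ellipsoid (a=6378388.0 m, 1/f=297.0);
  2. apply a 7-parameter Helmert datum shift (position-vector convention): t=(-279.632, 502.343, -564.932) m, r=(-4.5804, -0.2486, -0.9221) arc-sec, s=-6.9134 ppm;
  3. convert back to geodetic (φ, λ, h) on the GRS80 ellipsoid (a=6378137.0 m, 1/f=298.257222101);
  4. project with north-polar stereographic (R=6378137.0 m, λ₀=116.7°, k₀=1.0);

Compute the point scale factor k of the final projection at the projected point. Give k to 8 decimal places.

start: φ=56.432830°, λ=154.708939°, h=0.000 m
→ ECEF (a=6378388.000, f=1/297.0): X=-3196131.8364, Y=1510194.5795, Z=5291350.4166
→ Helmert 7p (PV): X=-3196388.9984, Y=1510818.2711, Z=5290711.5155
→ geod (Bowring, a=6378137.000): φ=56.42516635°, λ=154.70158071°, h=-68.7696 m
→ into stereo (λ₀=116.7°): φ=56.42516635°, λ−λ₀=38.00158071°
scale k = 1.09100972

1.09100972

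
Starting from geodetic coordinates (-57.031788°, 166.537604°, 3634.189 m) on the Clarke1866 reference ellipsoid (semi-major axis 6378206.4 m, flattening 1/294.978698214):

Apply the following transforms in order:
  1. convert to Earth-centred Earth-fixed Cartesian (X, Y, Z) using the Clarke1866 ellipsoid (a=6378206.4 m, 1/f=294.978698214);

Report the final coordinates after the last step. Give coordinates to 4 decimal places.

start: φ=-57.031788°, λ=166.537604°, h=3634.189 m
→ ECEF (a=6378206.400, f=1/294.978698214): X=-3385476.0385, Y=810431.2547, Z=-5330675.7297

X=-3385476.0385 m, Y=810431.2547 m, Z=-5330675.7297 m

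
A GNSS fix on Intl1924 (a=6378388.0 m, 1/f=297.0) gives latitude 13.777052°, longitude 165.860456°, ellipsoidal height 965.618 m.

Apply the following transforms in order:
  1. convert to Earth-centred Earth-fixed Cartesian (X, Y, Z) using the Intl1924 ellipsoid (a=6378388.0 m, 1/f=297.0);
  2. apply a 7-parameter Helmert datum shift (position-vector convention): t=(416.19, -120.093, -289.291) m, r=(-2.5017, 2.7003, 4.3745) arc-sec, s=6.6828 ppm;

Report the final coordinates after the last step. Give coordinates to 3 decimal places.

X=-6008889.066 m, Y=1513610.706 m, Z=1509065.077 m

start: φ=13.777052°, λ=165.860456°, h=965.618 m
→ ECEF (a=6378388.000, f=1/297.0): X=-6009252.7505, Y=1513829.8226, Z=1509283.9722
→ Helmert 7p (PV): X=-6008889.0661, Y=1513610.7057, Z=1509065.0769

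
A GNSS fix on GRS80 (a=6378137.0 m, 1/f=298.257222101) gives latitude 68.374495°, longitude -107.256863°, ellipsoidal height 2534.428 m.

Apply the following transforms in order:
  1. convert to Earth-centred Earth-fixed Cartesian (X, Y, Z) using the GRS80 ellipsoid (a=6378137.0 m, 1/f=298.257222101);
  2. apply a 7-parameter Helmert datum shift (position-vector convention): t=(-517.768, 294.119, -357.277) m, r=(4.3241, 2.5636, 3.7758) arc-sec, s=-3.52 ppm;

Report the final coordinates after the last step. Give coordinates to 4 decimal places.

start: φ=68.374495°, λ=-107.256863°, h=2534.428 m
→ ECEF (a=6378137.000, f=1/298.257222101): X=-699618.9997, Y=-2252188.7881, Z=5908969.8754
→ Helmert 7p (PV): X=-700019.6371, Y=-2252023.4224, Z=5908553.2798

X=-700019.6371 m, Y=-2252023.4224 m, Z=5908553.2798 m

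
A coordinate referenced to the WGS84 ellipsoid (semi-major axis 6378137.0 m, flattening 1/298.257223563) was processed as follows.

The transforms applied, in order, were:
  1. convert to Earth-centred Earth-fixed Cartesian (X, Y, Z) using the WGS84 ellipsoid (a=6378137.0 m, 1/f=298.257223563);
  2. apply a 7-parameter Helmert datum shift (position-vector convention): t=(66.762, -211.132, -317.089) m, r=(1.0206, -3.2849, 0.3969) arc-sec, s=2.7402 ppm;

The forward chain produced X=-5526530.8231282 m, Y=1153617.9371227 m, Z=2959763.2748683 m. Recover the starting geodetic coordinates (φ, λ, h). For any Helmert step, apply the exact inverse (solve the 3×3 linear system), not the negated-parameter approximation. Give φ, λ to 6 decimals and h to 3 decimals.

start: X=-5526530.8231, Y=1153617.9371, Z=2959763.2749 m
→ Helmert⁻¹: X=-5526533.0785, Y=1153851.1886, Z=2960154.5570
→ geod (Bowring, a=6378137.000): φ=27.82747200°, λ=168.20697100°, h=1165.4320 m

φ=27.827472°, λ=168.206971°, h=1165.432 m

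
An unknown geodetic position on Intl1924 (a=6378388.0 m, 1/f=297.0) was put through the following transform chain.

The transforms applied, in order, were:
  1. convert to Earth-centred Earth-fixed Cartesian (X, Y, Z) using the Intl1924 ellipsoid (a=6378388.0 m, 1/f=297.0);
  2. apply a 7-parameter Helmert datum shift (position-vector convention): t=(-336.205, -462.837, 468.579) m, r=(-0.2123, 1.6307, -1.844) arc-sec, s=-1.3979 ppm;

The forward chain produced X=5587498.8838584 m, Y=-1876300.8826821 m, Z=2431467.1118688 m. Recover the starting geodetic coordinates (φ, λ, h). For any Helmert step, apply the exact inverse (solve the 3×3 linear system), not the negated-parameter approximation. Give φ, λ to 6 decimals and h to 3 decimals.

start: X=5587498.8839, Y=-1876300.8827, Z=2431467.1119 m
→ Helmert⁻¹: X=5587840.4501, Y=-1875793.2150, Z=2431044.1772
→ geod (Bowring, a=6378388.000): φ=22.54980200°, λ=-18.55648900°, h=681.8610 m

φ=22.549802°, λ=-18.556489°, h=681.861 m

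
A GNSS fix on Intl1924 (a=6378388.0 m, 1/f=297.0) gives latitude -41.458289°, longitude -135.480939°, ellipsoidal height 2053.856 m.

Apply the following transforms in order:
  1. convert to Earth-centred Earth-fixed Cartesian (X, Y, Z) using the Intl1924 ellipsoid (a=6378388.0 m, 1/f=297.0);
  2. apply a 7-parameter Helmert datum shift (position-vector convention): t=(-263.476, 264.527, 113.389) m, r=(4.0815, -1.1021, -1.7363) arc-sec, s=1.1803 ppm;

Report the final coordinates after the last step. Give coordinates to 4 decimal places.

start: φ=-41.458289°, λ=-135.480939°, h=2053.856 m
→ ECEF (a=6378388.000, f=1/297.0): X=-3414499.6533, Y=-3357653.0777, Z=-4202133.1582
→ Helmert 7p (PV): X=-3414772.9710, Y=-3357280.6205, Z=-4202109.4133

X=-3414772.9710 m, Y=-3357280.6205 m, Z=-4202109.4133 m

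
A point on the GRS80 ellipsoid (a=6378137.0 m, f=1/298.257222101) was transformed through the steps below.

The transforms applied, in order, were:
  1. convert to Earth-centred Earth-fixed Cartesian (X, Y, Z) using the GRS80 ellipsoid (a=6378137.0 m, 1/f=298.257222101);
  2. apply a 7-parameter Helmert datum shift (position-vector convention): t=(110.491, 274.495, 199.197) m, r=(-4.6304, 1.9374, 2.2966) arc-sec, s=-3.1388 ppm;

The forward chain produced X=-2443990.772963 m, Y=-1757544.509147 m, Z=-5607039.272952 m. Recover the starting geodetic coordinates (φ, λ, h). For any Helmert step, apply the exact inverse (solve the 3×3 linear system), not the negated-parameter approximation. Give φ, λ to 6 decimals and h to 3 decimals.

φ=-61.929474°, λ=-144.277979°, h=2830.406 m

start: X=-2443990.7730, Y=-1757544.5091, Z=-5607039.2730 m
→ Helmert⁻¹: X=-2444075.8375, Y=-1757671.4311, Z=-5607318.4843
→ geod (Bowring, a=6378137.000): φ=-61.92947400°, λ=-144.27797900°, h=2830.4060 m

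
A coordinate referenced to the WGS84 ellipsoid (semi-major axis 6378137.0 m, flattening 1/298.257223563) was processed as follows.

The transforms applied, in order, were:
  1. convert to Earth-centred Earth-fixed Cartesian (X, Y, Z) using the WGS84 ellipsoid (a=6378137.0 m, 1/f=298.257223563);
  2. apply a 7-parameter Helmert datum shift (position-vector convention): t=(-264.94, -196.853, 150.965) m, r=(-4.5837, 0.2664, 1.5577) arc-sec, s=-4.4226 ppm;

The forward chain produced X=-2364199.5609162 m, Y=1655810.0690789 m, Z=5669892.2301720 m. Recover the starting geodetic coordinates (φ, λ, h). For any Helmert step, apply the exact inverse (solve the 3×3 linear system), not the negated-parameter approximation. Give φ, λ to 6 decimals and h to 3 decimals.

φ=63.176862°, λ=144.989307°, h=1007.736 m

start: X=-2364199.5609, Y=1655810.0691, Z=5669892.2302 m
→ Helmert⁻¹: X=-2363939.8932, Y=1655906.1017, Z=5669800.0854
→ geod (Bowring, a=6378137.000): φ=63.17686200°, λ=144.98930700°, h=1007.7360 m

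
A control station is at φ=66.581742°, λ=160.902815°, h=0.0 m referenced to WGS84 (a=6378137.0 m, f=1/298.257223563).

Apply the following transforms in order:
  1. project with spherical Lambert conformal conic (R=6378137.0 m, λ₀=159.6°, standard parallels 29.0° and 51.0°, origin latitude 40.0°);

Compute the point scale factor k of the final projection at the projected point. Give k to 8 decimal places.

1.11975377

start: φ=66.581742°, λ=160.902815°, h=0.000 m
→ into lcc (λ₀=159.6°): φ=66.58174200°, λ−λ₀=1.30281500°
scale k = 1.11975377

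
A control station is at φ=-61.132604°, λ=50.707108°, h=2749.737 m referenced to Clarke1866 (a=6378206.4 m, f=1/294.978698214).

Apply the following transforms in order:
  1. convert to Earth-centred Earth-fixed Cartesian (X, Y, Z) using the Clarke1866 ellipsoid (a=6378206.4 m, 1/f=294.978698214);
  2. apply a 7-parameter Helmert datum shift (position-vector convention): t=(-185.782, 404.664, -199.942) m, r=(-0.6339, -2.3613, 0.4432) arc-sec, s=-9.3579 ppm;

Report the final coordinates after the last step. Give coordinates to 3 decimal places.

start: φ=-61.132604°, λ=50.707108°, h=2749.737 m
→ ECEF (a=6378206.400, f=1/294.978698214): X=1955993.9813, Y=2390362.6233, Z=-5564703.1048
→ Helmert 7p (PV): X=1955848.4628, Y=2390732.0198, Z=-5564835.9271

X=1955848.463 m, Y=2390732.020 m, Z=-5564835.927 m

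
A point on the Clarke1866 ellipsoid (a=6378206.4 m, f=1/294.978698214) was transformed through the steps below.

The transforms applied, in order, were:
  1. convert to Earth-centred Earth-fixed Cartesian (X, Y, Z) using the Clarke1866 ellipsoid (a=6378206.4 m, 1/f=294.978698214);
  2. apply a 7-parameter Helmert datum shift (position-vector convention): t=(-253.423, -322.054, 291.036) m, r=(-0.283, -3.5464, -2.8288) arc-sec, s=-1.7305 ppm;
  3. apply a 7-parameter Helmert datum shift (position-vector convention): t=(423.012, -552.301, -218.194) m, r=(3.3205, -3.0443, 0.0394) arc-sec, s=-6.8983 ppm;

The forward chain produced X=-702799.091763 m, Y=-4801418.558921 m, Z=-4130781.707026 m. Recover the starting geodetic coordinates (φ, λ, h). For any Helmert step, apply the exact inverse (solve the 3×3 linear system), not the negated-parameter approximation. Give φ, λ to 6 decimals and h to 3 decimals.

start: X=-702799.0918, Y=-4801418.5589, Z=-4130781.7070 m
→ Helmert⁻¹: X=-703288.8348, Y=-4800965.7355, Z=-4130504.3400
→ Helmert⁻¹: X=-703041.8128, Y=-4800655.9633, Z=-4130797.0233
→ geod (Bowring, a=6378206.400): φ=-40.60262300°, λ=-98.33157200°, h=3037.8200 m

φ=-40.602623°, λ=-98.331572°, h=3037.820 m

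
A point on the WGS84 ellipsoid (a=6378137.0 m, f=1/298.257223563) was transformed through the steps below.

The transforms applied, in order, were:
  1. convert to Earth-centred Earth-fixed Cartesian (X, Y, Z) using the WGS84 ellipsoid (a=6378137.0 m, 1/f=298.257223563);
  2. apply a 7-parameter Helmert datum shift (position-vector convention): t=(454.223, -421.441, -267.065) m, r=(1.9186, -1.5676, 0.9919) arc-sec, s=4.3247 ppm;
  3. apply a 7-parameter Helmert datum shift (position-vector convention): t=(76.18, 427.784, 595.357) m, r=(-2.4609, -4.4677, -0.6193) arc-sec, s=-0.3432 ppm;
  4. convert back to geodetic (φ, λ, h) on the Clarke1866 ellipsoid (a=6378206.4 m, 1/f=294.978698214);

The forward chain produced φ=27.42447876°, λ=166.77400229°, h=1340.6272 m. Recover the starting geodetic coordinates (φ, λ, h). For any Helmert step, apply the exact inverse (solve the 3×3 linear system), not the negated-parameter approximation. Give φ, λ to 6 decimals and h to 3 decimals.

start: φ=27.424479°, λ=166.774002°, h=1340.627 m
→ ECEF (a=6378206.400, f=1/294.978698214): X=-5516366.5952, Y=1296493.1103, Z=2920498.6456
→ Helmert⁻¹: X=-5516385.3115, Y=1296014.3701, Z=2920039.2382
→ Helmert⁻¹: X=-5516787.2470, Y=1296483.8977, Z=2920323.5417
→ geod (Bowring, a=6378137.000): φ=27.41963200°, λ=166.77506600°, h=1640.6700 m

φ=27.419632°, λ=166.775066°, h=1640.670 m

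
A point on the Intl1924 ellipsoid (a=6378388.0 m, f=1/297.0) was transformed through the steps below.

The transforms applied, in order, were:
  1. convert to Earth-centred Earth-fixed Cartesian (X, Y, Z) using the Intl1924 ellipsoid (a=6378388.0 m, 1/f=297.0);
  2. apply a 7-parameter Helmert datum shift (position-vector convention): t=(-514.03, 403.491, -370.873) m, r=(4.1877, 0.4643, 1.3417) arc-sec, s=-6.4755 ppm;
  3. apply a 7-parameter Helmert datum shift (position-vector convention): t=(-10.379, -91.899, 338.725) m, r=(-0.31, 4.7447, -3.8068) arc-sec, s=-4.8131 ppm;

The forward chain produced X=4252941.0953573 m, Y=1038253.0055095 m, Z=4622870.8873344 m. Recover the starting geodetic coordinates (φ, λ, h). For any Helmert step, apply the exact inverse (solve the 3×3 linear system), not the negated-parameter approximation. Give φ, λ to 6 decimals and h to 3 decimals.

start: X=4252941.0954, Y=1038253.0055, Z=4622870.8873 m
→ Helmert⁻¹: X=4252846.4447, Y=1038421.4448, Z=4622653.7999
→ Helmert⁻¹: X=4253384.3636, Y=1038090.8678, Z=4623043.1079
→ geod (Bowring, a=6378388.000): φ=46.75082700°, λ=13.71560700°, h=176.7010 m

φ=46.750827°, λ=13.715607°, h=176.701 m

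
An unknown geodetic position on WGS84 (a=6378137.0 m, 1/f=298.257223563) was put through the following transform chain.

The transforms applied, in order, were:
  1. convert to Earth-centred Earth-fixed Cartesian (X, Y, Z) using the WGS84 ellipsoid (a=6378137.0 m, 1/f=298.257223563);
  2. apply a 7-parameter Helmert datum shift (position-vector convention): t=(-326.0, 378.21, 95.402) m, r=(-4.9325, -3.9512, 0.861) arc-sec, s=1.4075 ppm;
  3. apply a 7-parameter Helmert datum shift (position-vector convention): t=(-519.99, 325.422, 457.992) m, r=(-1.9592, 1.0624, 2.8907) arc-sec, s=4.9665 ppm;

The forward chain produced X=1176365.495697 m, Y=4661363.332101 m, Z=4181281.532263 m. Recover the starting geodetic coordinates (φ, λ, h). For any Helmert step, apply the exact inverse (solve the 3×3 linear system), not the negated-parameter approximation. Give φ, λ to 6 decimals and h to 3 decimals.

start: X=1176365.4957, Y=4661363.3321, Z=4181281.5323 m
→ Helmert⁻¹: X=1176923.4276, Y=4660958.5555, Z=4180853.1102
→ Helmert⁻¹: X=1177347.3126, Y=4660468.8929, Z=4180840.7184
→ geod (Bowring, a=6378137.000): φ=41.20608800°, λ=75.82233200°, h=1778.0180 m

φ=41.206088°, λ=75.822332°, h=1778.018 m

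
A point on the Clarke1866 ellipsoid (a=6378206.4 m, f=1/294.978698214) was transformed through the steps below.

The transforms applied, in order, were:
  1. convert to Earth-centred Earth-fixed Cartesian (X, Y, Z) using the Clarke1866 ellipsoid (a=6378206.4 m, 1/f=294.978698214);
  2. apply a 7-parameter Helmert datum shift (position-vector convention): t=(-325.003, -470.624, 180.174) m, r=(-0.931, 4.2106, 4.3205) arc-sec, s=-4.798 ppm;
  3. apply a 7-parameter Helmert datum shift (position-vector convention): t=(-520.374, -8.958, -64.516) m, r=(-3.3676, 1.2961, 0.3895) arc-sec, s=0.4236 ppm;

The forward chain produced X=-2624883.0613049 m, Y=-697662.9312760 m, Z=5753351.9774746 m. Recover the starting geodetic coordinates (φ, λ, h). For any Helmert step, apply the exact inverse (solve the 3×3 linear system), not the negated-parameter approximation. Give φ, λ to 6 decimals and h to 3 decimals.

start: X=-2624883.0613, Y=-697662.9313, Z=5753351.9775 m
→ Helmert⁻¹: X=-2624399.0456, Y=-697742.6551, Z=5753386.1737
→ Helmert⁻¹: X=-2624218.6806, Y=-697246.3764, Z=5753176.8870
→ geod (Bowring, a=6378206.400): φ=64.88442700°, λ=-165.12047800°, h=1232.4110 m

φ=64.884427°, λ=-165.120478°, h=1232.411 m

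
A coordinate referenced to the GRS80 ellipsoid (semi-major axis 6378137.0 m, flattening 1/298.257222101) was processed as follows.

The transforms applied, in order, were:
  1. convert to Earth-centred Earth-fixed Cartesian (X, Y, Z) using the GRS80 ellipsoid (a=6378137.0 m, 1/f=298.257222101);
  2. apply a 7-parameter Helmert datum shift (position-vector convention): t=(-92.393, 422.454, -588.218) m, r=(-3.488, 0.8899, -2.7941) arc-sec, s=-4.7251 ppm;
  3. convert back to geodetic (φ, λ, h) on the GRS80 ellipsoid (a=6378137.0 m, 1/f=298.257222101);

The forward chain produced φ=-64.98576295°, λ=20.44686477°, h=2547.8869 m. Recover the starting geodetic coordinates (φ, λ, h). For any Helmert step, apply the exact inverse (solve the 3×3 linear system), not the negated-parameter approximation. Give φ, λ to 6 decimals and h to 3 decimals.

φ=-64.983460°, λ=20.440323°, h=2018.962 m

start: φ=-64.985763°, λ=20.446865°, h=2547.887 m
→ ECEF (a=6378137.000, f=1/298.257222101): X=2535020.5000, Y=945126.6788, Z=-5759347.7326
→ Helmert⁻¹: X=2535136.9181, Y=944840.4125, Z=-5758759.8104
→ geod (Bowring, a=6378137.000): φ=-64.98346000°, λ=20.44032300°, h=2018.9620 m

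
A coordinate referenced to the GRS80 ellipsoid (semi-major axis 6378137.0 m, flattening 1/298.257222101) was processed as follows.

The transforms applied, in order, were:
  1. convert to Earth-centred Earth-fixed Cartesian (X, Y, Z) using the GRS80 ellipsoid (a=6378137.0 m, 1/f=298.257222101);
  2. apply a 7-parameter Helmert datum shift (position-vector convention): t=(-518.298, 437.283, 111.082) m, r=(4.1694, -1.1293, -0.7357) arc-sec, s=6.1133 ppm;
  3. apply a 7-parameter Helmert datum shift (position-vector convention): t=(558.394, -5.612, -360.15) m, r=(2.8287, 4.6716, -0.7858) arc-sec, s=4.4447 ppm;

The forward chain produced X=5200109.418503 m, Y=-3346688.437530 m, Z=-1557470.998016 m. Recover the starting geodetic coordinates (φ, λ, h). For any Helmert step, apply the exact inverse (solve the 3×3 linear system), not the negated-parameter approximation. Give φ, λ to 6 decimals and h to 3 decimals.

start: X=5200109.4185, Y=-3346688.4375, Z=-1557470.9980 m
→ Helmert⁻¹: X=5199575.9263, Y=-3346669.4937, Z=-1556940.2683
→ Helmert⁻¹: X=5200065.8485, Y=-3347099.2405, Z=-1557002.6443
→ geod (Bowring, a=6378137.000): φ=-14.22319500°, λ=-32.76795700°, h=291.7180 m

φ=-14.223195°, λ=-32.767957°, h=291.718 m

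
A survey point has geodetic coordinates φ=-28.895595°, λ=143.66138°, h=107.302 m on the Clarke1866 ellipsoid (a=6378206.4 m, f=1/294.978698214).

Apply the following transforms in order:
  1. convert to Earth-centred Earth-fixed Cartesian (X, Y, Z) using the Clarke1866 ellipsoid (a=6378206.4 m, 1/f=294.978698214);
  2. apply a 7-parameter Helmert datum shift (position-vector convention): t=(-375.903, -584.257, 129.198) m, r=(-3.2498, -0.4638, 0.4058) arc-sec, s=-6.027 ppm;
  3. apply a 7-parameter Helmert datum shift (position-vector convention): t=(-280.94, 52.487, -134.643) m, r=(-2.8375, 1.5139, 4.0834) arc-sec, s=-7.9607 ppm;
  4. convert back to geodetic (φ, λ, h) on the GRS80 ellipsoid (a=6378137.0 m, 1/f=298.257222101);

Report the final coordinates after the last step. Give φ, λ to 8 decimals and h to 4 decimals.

start: φ=-28.895595°, λ=143.661380°, h=107.302 m
→ ECEF (a=6378206.400, f=1/294.978698214): X=-4501813.7882, Y=3311585.1032, Z=-3063657.9302
→ Helmert 7p (PV): X=-4502162.1851, Y=3310923.7615, Z=-3063572.5654
→ Helmert 7p (PV): X=-4502495.3154, Y=3310818.6192, Z=-3063695.3231
→ geod (Bowring, a=6378137.000): φ=-28.89366373°, λ=143.67185005°, h=222.4495 m

φ=-28.89366373°, λ=143.67185005°, h=222.4495 m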